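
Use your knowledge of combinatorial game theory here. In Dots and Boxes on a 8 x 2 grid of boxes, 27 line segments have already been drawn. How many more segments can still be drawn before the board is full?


Grid: 8 x 2 boxes, i.e. 9 rows and 3 columns of dots.
Horizontal edges: (rows + 1) * cols = 9 * 2 = 18
Vertical edges: rows * (cols + 1) = 8 * 3 = 24
Total edges: 18 + 24 = 42
Edges drawn: 27
Remaining: 42 - 27 = 15

15


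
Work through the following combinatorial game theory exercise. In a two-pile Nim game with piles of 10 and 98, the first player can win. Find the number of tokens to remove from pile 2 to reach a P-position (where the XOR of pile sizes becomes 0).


Piles: 10 and 98
Current XOR: 10 XOR 98 = 104 (non-zero, so this is an N-position).
To make the XOR zero, we need to find a move that balances the piles.
For pile 2 (size 98): target = 98 XOR 104 = 10
We reduce pile 2 from 98 to 10.
Tokens removed: 98 - 10 = 88
Verification: 10 XOR 10 = 0

88


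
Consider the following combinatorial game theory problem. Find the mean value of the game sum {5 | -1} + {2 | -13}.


G1 = {5 | -1}, G2 = {2 | -13}
Each is a switch {a | b} with numbers a > b; its mean value is (a + b)/2, and mean value is additive over game sums: m(G1 + G2) = m(G1) + m(G2).
Mean of G1 = (5 + (-1))/2 = 4/2 = 2
Mean of G2 = (2 + (-13))/2 = -11/2 = -11/2
Mean of G1 + G2 = 2 + -11/2 = -7/2

-7/2


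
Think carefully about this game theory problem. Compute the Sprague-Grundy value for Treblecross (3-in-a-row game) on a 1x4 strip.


Treblecross: place X on empty cells; 3-in-a-row wins.
Playing within two cells of an existing X lets the opponent win at once, so sensible play treats the cells i-2..i+2 around each X as dead. The player left with no safe cell loses, so this is a normal-play take-away game on strips of safe cells.
Placing X at cell i (0-indexed) of a strip of k safe cells leaves independent strips of sizes max(0, i-2) and max(0, k-i-3). Hence G(k) = mex{ G(max(0,i-2)) XOR G(max(0,k-i-3)) : 0 <= i < k }, with G(0) = 0.
G(1): splits (0,0):0^0=0 -> mex({0}) = 1
G(2): splits (0,0):0^0=0 -> mex({0}) = 1
G(3): splits (0,0):0^0=0 -> mex({0}) = 1
G(4): splits (0,1):0^1=1 (0,0):0^0=0 -> mex({0, 1}) = 2
Therefore G(4) = 2.

2


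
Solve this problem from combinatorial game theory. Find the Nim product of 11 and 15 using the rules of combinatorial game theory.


Nim multiplication is bilinear over XOR: (u XOR v) * w = (u*w) XOR (v*w).
So we split each operand into its bit components and XOR the pairwise Nim products.
11 = 1 + 2 + 8 (as XOR of powers of 2).
15 = 1 + 2 + 4 + 8 (as XOR of powers of 2).
Using the standard Nim-product table on single bits:
  2*2 = 3,   2*4 = 8,   2*8 = 12,
  4*4 = 6,   4*8 = 11,  8*8 = 13,
and  1*x = x (identity), k*l = l*k (commutative).
Pairwise Nim products:
  1 * 1 = 1
  1 * 2 = 2
  1 * 4 = 4
  1 * 8 = 8
  2 * 1 = 2
  2 * 2 = 3
  2 * 4 = 8
  2 * 8 = 12
  8 * 1 = 8
  8 * 2 = 12
  8 * 4 = 11
  8 * 8 = 13
XOR them: 1 XOR 2 XOR 4 XOR 8 XOR 2 XOR 3 XOR 8 XOR 12 XOR 8 XOR 12 XOR 11 XOR 13 = 8.
Result: 11 * 15 = 8 (in Nim).

8


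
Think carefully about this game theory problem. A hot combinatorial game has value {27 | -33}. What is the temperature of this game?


The game is {27 | -33}, a switch {a | b} with numbers a > b.
Cooling {a | b} by t gives {a - t | b + t}, which stops being hot when a - t = b + t, i.e. at t = (a - b)/2. So the temperature of a switch is (a - b)/2.
Temperature = (Left option - Right option) / 2
= (27 - (-33)) / 2
= 60 / 2
= 30

30


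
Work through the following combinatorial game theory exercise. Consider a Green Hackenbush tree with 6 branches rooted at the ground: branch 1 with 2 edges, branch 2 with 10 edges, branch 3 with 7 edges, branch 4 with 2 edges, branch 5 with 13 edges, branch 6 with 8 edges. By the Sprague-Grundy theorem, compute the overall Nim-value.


The tree has 6 branches from the ground vertex.
In Green Hackenbush, the Nim-value of a simple path of length k is k.
Branch 1: length 2, Nim-value = 2
Branch 2: length 10, Nim-value = 10
Branch 3: length 7, Nim-value = 7
Branch 4: length 2, Nim-value = 2
Branch 5: length 13, Nim-value = 13
Branch 6: length 8, Nim-value = 8
Total Nim-value = XOR of all branch values:
0 XOR 2 = 2
2 XOR 10 = 8
8 XOR 7 = 15
15 XOR 2 = 13
13 XOR 13 = 0
0 XOR 8 = 8
Nim-value of the tree = 8

8


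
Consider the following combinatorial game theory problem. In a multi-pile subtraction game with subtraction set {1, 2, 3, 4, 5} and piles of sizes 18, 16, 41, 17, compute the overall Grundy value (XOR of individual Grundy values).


Subtraction set: {1, 2, 3, 4, 5}
For this subtraction set, G(n) = n mod 6 (period = max + 1 = 6).
Pile 1 (size 18): G(18) = 18 mod 6 = 0
Pile 2 (size 16): G(16) = 16 mod 6 = 4
Pile 3 (size 41): G(41) = 41 mod 6 = 5
Pile 4 (size 17): G(17) = 17 mod 6 = 5
Total Grundy value = XOR of all: 0 XOR 4 XOR 5 XOR 5 = 4

4


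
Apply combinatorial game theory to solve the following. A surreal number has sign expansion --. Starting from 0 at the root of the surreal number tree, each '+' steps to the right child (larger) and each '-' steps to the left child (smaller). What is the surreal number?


Sign expansion: --
Rule: track bounds (lo, hi), initially (-inf, +inf). On '+', the current value becomes lo and we move to the simplest number in (value, hi): value + 1 if hi = +inf, otherwise the midpoint (value + hi)/2. On '-', the current value becomes hi and we move to value - 1 if lo = -inf, otherwise the midpoint (lo + value)/2.
Start at 0.
Step 1: sign = -, move left. Bounds: (-inf, 0). Value = -1
Step 2: sign = -, move left. Bounds: (-inf, -1). Value = -2
The surreal number with sign expansion -- is -2.

-2


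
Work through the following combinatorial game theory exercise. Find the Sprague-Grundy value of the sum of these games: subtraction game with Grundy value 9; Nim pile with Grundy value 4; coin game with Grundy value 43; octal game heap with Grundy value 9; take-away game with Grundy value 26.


By the Sprague-Grundy theorem, the Grundy value of a sum of games is the XOR of individual Grundy values.
subtraction game: Grundy value = 9. Running XOR: 0 XOR 9 = 9
Nim pile: Grundy value = 4. Running XOR: 9 XOR 4 = 13
coin game: Grundy value = 43. Running XOR: 13 XOR 43 = 38
octal game heap: Grundy value = 9. Running XOR: 38 XOR 9 = 47
take-away game: Grundy value = 26. Running XOR: 47 XOR 26 = 53
The combined Grundy value is 53.

53


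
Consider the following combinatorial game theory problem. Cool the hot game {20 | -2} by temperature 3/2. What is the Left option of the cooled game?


Original game: {20 | -2} (a switch {a | b} with a > b).
Cooling by t (for t below the temperature (a - b)/2 = 11) taxes each move by t: {a | b} cooled by t is {a - t | b + t}.
Cooling amount: t = 3/2
Cooled Left option: 20 - 3/2 = 37/2
Cooled Right option: -2 + 3/2 = -1/2
Cooled game: {37/2 | -1/2}
Left option = 37/2

37/2


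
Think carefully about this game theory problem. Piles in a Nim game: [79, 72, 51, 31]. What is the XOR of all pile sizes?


We need the XOR (exclusive or) of all pile sizes.
After XOR-ing pile 1 (size 79): 0 XOR 79 = 79
After XOR-ing pile 2 (size 72): 79 XOR 72 = 7
After XOR-ing pile 3 (size 51): 7 XOR 51 = 52
After XOR-ing pile 4 (size 31): 52 XOR 31 = 43
The Nim-value of this position is 43.

43


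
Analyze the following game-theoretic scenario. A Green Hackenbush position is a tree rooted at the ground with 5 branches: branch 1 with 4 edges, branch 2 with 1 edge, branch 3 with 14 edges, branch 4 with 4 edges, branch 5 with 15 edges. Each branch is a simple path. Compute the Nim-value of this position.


The tree has 5 branches from the ground vertex.
In Green Hackenbush, the Nim-value of a simple path of length k is k.
Branch 1: length 4, Nim-value = 4
Branch 2: length 1, Nim-value = 1
Branch 3: length 14, Nim-value = 14
Branch 4: length 4, Nim-value = 4
Branch 5: length 15, Nim-value = 15
Total Nim-value = XOR of all branch values:
0 XOR 4 = 4
4 XOR 1 = 5
5 XOR 14 = 11
11 XOR 4 = 15
15 XOR 15 = 0
Nim-value of the tree = 0

0


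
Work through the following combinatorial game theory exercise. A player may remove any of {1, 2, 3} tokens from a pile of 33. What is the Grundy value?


The subtraction set is S = {1, 2, 3}.
G(k) = mex{ G(k - s) : s in S, s <= k }. We compute iteratively: G(0) = 0.
G(1) = mex({0}) = 1
G(2) = mex({0, 1}) = 2
G(3) = mex({0, 1, 2}) = 3
G(4) = mex({1, 2, 3}) = 0
G(5) = mex({0, 2, 3}) = 1
G(6) = mex({0, 1, 3}) = 2
Observe that G(4)..G(6) = 0, 1, 2 repeats G(0)..G(2) = 0, 1, 2.
For k >= max(S) = 3, G(k) is determined by the previous 3 values G(k-3)..G(k-1); a window of 3 consecutive values has recurred shifted by 4, so by induction G(k + 4) = G(k) for all k >= 0: the sequence is periodic from the start with period 4.
One period: G(0..3) = 0, 1, 2, 3.
33 mod 4 = 1, so G(33) = G(1) = 1.

1


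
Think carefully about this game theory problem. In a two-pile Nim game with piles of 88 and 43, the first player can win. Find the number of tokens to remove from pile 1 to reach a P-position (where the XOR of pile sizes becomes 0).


Piles: 88 and 43
Current XOR: 88 XOR 43 = 115 (non-zero, so this is an N-position).
To make the XOR zero, we need to find a move that balances the piles.
For pile 1 (size 88): target = 88 XOR 115 = 43
We reduce pile 1 from 88 to 43.
Tokens removed: 88 - 43 = 45
Verification: 43 XOR 43 = 0

45


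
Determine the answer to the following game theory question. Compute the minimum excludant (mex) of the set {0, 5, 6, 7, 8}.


Set = {0, 5, 6, 7, 8}
0 is in the set.
1 is NOT in the set. This is the mex.
mex = 1

1


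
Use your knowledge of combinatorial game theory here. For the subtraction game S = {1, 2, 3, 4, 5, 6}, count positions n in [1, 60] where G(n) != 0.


Subtraction set S = {1, 2, 3, 4, 5, 6}, so G(n) = n mod 7.
G(n) = 0 when n is a multiple of 7.
Multiples of 7 in [1, 60]: 8
N-positions (nonzero Grundy) = 60 - 8 = 52

52


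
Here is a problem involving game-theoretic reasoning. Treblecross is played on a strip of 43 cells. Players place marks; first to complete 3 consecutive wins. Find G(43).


Treblecross: place X on empty cells; 3-in-a-row wins.
Playing within two cells of an existing X lets the opponent win at once, so sensible play treats the cells i-2..i+2 around each X as dead. The player left with no safe cell loses, so this is a normal-play take-away game on strips of safe cells.
Placing X at cell i (0-indexed) of a strip of k safe cells leaves independent strips of sizes max(0, i-2) and max(0, k-i-3). Hence G(k) = mex{ G(max(0,i-2)) XOR G(max(0,k-i-3)) : 0 <= i < k }, with G(0) = 0.
G(1): splits (0,0):0^0=0 -> mex({0}) = 1
G(2): splits (0,0):0^0=0 -> mex({0}) = 1
G(3): splits (0,0):0^0=0 -> mex({0}) = 1
G(4): splits (0,1):0^1=1 (0,0):0^0=0 -> mex({0, 1}) = 2
G(5): splits (0,2):0^1=1 (0,1):0^1=1 (0,0):0^0=0 -> mex({0, 1}) = 2
G(6) = mex({1}) = 0
G(7) = mex({0, 1, 2}) = 3
G(8) = mex({0, 1, 2}) = 3
G(9) = mex({0, 2}) = 1
G(10) = mex({0, 2, 3}) = 1
G(11) = mex({0, 3}) = 1
G(12) = mex({1, 3}) = 0
G(13) = mex({0, 1, 2, 3}) = 4
G(14) = mex({0, 1, 2}) = 3
G(15) = mex({0, 1, 2}) = 3
G(16) = mex({0, 1, 2, 4}) = 3
G(17) = mex({0, 1, 3, 4}) = 2
G(18) = mex({0, 1, 3, 4}) = 2
G(19) = mex({0, 1, 3, 5}) = 2
G(20) = mex({0, 1, 2, 3, 5}) = 4
G(21) = mex({0, 1, 2, 3, 5}) = 4
G(22) = mex({1, 2, 6}) = 0
G(23) = mex({0, 1, 2, 3, 4, 6}) = 5
G(24) = mex({0, 1, 2, 3, 4}) = 5
G(25) = mex({0, 1, 3, 4, 7}) = 2
G(26) = mex({0, 1, 3, 4, 5, 7}) = 2
G(27) = mex({0, 1, 3, 5}) = 2
G(28) = mex({0, 1, 2, 5}) = 3
G(29) = mex({0, 1, 2, 4, 5, 6}) = 3
G(30) = mex({1, 2, 4, 6}) = 0
G(31) = mex({0, 1, 2, 3, 4, 6}) = 5
G(32) = mex({1, 2, 3, 4, 7}) = 0
G(33) = mex({0, 3, 7}) = 1
G(34) = mex({0, 2, 3, 5, 7}) = 1
G(35) = mex({0, 2, 3, 5, 6}) = 1
G(36) = mex({0, 1, 2, 5, 6}) = 3
G(37) = mex({0, 1, 2, 4, 5, 6}) = 3
G(38) = mex({0, 1, 2, 4}) = 3
G(39) = mex({0, 1, 2, 3, 4, 7}) = 5
G(40) = mex({0, 1, 2, 3, 4, 5, 7}) = 6
G(41) = mex({0, 1, 2, 3, 5, 7}) = 4
G(42) = mex({0, 1, 2, 3, 5, 6, 7}) = 4
G(43) = mex({0, 2, 3, 5, 6}) = 1
Therefore G(43) = 1.

1


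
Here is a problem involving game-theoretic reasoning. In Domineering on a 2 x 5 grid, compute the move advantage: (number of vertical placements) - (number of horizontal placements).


Board is 2 x 5 (rows x cols).
Left (vertical) placements: (rows-1) * cols = 1 * 5 = 5
Right (horizontal) placements: rows * (cols-1) = 2 * 4 = 8
Advantage = Left - Right = 5 - 8 = -3

-3


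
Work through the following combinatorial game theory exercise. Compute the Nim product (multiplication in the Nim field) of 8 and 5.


Nim multiplication is bilinear over XOR: (u XOR v) * w = (u*w) XOR (v*w).
So we split each operand into its bit components and XOR the pairwise Nim products.
8 = 8 (as XOR of powers of 2).
5 = 1 + 4 (as XOR of powers of 2).
Using the standard Nim-product table on single bits:
  2*2 = 3,   2*4 = 8,   2*8 = 12,
  4*4 = 6,   4*8 = 11,  8*8 = 13,
and  1*x = x (identity), k*l = l*k (commutative).
Pairwise Nim products:
  8 * 1 = 8
  8 * 4 = 11
XOR them: 8 XOR 11 = 3.
Result: 8 * 5 = 3 (in Nim).

3


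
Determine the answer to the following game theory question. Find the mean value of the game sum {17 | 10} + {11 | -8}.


G1 = {17 | 10}, G2 = {11 | -8}
Each is a switch {a | b} with numbers a > b; its mean value is (a + b)/2, and mean value is additive over game sums: m(G1 + G2) = m(G1) + m(G2).
Mean of G1 = (17 + (10))/2 = 27/2 = 27/2
Mean of G2 = (11 + (-8))/2 = 3/2 = 3/2
Mean of G1 + G2 = 27/2 + 3/2 = 15

15


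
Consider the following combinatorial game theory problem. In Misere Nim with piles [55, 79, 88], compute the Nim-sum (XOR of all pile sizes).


We need the XOR (exclusive or) of all pile sizes.
After XOR-ing pile 1 (size 55): 0 XOR 55 = 55
After XOR-ing pile 2 (size 79): 55 XOR 79 = 120
After XOR-ing pile 3 (size 88): 120 XOR 88 = 32
The Nim-value of this position is 32.

32


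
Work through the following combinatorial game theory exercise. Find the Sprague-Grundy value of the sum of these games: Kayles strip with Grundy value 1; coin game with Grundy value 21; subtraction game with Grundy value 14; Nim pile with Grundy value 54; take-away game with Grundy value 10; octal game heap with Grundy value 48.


By the Sprague-Grundy theorem, the Grundy value of a sum of games is the XOR of individual Grundy values.
Kayles strip: Grundy value = 1. Running XOR: 0 XOR 1 = 1
coin game: Grundy value = 21. Running XOR: 1 XOR 21 = 20
subtraction game: Grundy value = 14. Running XOR: 20 XOR 14 = 26
Nim pile: Grundy value = 54. Running XOR: 26 XOR 54 = 44
take-away game: Grundy value = 10. Running XOR: 44 XOR 10 = 38
octal game heap: Grundy value = 48. Running XOR: 38 XOR 48 = 22
The combined Grundy value is 22.

22


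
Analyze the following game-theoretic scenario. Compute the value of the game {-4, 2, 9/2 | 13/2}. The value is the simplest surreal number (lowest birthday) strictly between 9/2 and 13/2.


Left options: {-4, 2, 9/2}, max = 9/2
Right options: {13/2}, min = 13/2
All options are numbers and max(Left) < min(Right), so by the simplicity theorem the value is the simplest (earliest-born) number strictly between 9/2 and 13/2.
Integers 5 through 6 all lie strictly between 9/2 and 13/2.
Among integers, the simplest (lowest birthday = smallest |n|; 0 is born on day 0, +-n on day n) is 5.
No non-integer in the interval can be simpler: if x is a non-integer in the interval, then floor(x) or ceil(x) also lies in the interval (the interval contains an integer), and both are proper prefixes of x's sign expansion, i.e. born earlier. So the game value is 5.
Game value = 5

5


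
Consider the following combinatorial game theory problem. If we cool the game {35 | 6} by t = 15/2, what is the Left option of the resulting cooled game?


Original game: {35 | 6} (a switch {a | b} with a > b).
Cooling by t (for t below the temperature (a - b)/2 = 29/2) taxes each move by t: {a | b} cooled by t is {a - t | b + t}.
Cooling amount: t = 15/2
Cooled Left option: 35 - 15/2 = 55/2
Cooled Right option: 6 + 15/2 = 27/2
Cooled game: {55/2 | 27/2}
Left option = 55/2

55/2


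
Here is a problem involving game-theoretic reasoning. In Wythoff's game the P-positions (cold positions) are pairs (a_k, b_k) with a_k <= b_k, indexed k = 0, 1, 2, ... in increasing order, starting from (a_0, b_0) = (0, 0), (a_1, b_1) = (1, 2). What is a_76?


By Wythoff's theorem, a_k = floor(k * phi) and b_k = floor(k * phi^2) = a_k + k, where phi = (1 + sqrt(5))/2 is the golden ratio.
phi = (1 + sqrt(5))/2 = 1.618034
k = 76
k * phi = 76 * 1.618034 = 122.970583
a_76 = floor(k * phi) = 122

122


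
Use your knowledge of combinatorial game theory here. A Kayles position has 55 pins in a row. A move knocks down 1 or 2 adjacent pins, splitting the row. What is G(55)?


Kayles: a move removes 1 or 2 adjacent pins from a contiguous row.
Removing pins from a row of k leaves two independent rows (a, b) with a + b = k - 1 (one pin) or a + b = k - 2 (two pins); an end removal gives a = 0.
By Sprague-Grundy, G(k) = mex{ G(a) XOR G(b) } over all these splits. G(0) = 0.
G(1): splits (0,0):0^0=0 -> mex({0}) = 1
G(2): splits (0,1):0^1=1 (0,0):0^0=0 -> mex({0, 1}) = 2
G(3): splits (0,2):0^2=2 (1,1):1^1=0 (0,1):0^1=1 -> mex({0, 1, 2}) = 3
G(4): splits (0,3):0^3=3 (1,2):1^2=3 (0,2):0^2=2 (1,1):1^1=0 -> mex({0, 2, 3}) = 1
G(5): splits (0,4):0^1=1 (1,3):1^3=2 (2,2):2^2=0 (0,3):0^3=3 (1,2):1^2=3 -> mex({0, 1, 2, 3}) = 4
G(6) = mex({0, 1, 2, 4}) = 3
G(7) = mex({0, 1, 3, 4, 5}) = 2
G(8) = mex({0, 2, 3, 5, 6}) = 1
G(9) = mex({0, 1, 2, 3, 6, 7}) = 4
G(10) = mex({0, 1, 3, 4, 5, 7}) = 2
G(11) = mex({0, 1, 2, 3, 4, 5}) = 6
G(12) = mex({0, 1, 2, 3, 5, 6, 7}) = 4
G(13) = mex({0, 2, 3, 4, 6, 7}) = 1
G(14) = mex({0, 1, 4, 5, 6, 7}) = 2
G(15) = mex({0, 1, 2, 3, 4, 5, 6}) = 7
G(16) = mex({0, 2, 3, 5, 6, 7}) = 1
G(17) = mex({0, 1, 2, 3, 5, 6, 7}) = 4
G(18) = mex({0, 1, 2, 4, 5, 6}) = 3
G(19) = mex({0, 1, 3, 4, 5, 7}) = 2
G(20) = mex({0, 2, 3, 4, 5, 6, 7}) = 1
G(21) = mex({0, 1, 2, 3, 5, 6, 7}) = 4
G(22) = mex({0, 1, 2, 3, 4, 5, 7}) = 6
G(23) = mex({0, 1, 2, 3, 4, 5, 6}) = 7
G(24) = mex({0, 1, 2, 3, 5, 6, 7}) = 4
G(25) = mex({0, 2, 3, 4, 6, 7}) = 1
G(26) = mex({0, 1, 3, 4, 5, 6, 7}) = 2
G(27) = mex({0, 1, 2, 3, 4, 5, 6, 7}) = 8
G(28) = mex({0, 1, 2, 3, 4, 6, 7, 8}) = 5
G(29) = mex({0, 1, 2, 3, 5, 6, 7, 8, 9}) = 4
G(30) = mex({0, 1, 2, 3, 4, 5, 6, 9, 10}) = 7
G(31) = mex({0, 1, 3, 4, 5, 7, 10, 11}) = 2
G(32) = mex({0, 2, 3, 4, 5, 6, 7, 9, 11}) = 1
G(33) = mex({0, 1, 2, 3, 4, 5, 6, 7, 9, 12}) = 8
G(34) = mex({0, 1, 2, 3, 4, 5, 7, 8, 11, 12}) = 6
G(35) = mex({0, 1, 2, 3, 4, 5, 6, 8, 9, 10, 11}) = 7
G(36) = mex({0, 1, 2, 3, 5, 6, 7, 9, 10}) = 4
G(37) = mex({0, 2, 3, 4, 6, 7, 9, 10, 11, 12}) = 1
G(38) = mex({0, 1, 3, 4, 5, 6, 7, 9, 10, 11, 12}) = 2
G(39) = mex({0, 1, 2, 4, 5, 6, 7, 9, 10, 12, 14}) = 3
G(40) = mex({0, 2, 3, 4, 6, 7, 11, 12, 14}) = 1
G(41) = mex({0, 1, 2, 3, 5, 6, 7, 9, 10, 11, 12}) = 4
G(42) = mex({0, 1, 2, 3, 4, 5, 6, 9, 10}) = 7
G(43) = mex({0, 1, 3, 4, 5, 7, 9, 10, 12, 15}) = 2
G(44) = mex({0, 2, 3, 4, 5, 6, 7, 9, 10, 12, 15}) = 1
G(45) = mex({0, 1, 2, 3, 4, 5, 6, 7, 9, 10, 12, 14}) = 8
G(46) = mex({0, 1, 3, 4, 5, 7, 8, 11, 12, 14}) = 2
G(47) = mex({0, 1, 2, 3, 4, 5, 6, 8, 9, 10, 11, 12}) = 7
G(48) = mex({0, 1, 2, 3, 5, 6, 7, 9, 10}) = 4
G(49) = mex({0, 2, 3, 4, 6, 7, 9, 10, 11, 12, 15}) = 1
G(50) = mex({0, 1, 4, 5, 6, 7, 9, 11, 12, 14, 15}) = 2
G(51) = mex({0, 1, 2, 3, 4, 5, 6, 7, 9, 12, 14, 15}) = 8
G(52) = mex({0, 2, 3, 4, 5, 6, 7, 8, 11, 12, 15}) = 1
G(53) = mex({0, 1, 2, 3, 5, 6, 7, 8, 9, 10, 11, 12}) = 4
G(54) = mex({0, 1, 2, 3, 4, 5, 6, 9, 10}) = 7
G(55) = mex({0, 1, 3, 4, 5, 7, 9, 10, 11, 12}) = 2
Therefore G(55) = 2.

2


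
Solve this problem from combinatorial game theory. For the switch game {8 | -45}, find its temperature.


The game is {8 | -45}, a switch {a | b} with numbers a > b.
Cooling {a | b} by t gives {a - t | b + t}, which stops being hot when a - t = b + t, i.e. at t = (a - b)/2. So the temperature of a switch is (a - b)/2.
Temperature = (Left option - Right option) / 2
= (8 - (-45)) / 2
= 53 / 2
= 53/2

53/2


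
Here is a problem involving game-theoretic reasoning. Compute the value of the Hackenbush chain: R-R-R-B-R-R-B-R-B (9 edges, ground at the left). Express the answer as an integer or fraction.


Edges (from ground): R-R-R-B-R-R-B-R-B
By Berlekamp's sign-expansion rule, a Blue-Red Hackenbush stalk has the value of the surreal number whose sign sequence is the edge sequence with B -> + and R -> -.
Sign sequence: ---+--+-+
Trace the sign expansion in the surreal number tree, starting from 0:
Edge 1: R (sign -) -> bounds (-inf, 0), value = -1
Edge 2: R (sign -) -> bounds (-inf, -1), value = -2
Edge 3: R (sign -) -> bounds (-inf, -2), value = -3
Edge 4: B (sign +) -> bounds (-3, -2), value = -5/2
Edge 5: R (sign -) -> bounds (-3, -5/2), value = -11/4
Edge 6: R (sign -) -> bounds (-3, -11/4), value = -23/8
Edge 7: B (sign +) -> bounds (-23/8, -11/4), value = -45/16
Edge 8: R (sign -) -> bounds (-23/8, -45/16), value = -91/32
Edge 9: B (sign +) -> bounds (-91/32, -45/16), value = -181/64
Game value = -181/64

-181/64


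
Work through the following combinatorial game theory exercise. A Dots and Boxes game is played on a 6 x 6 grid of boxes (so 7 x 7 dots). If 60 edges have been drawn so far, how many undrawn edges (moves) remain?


Grid: 6 x 6 boxes, i.e. 7 rows and 7 columns of dots.
Horizontal edges: (rows + 1) * cols = 7 * 6 = 42
Vertical edges: rows * (cols + 1) = 6 * 7 = 42
Total edges: 42 + 42 = 84
Edges drawn: 60
Remaining: 84 - 60 = 24

24


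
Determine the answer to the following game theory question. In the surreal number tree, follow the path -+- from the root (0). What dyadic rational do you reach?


Sign expansion: -+-
Rule: track bounds (lo, hi), initially (-inf, +inf). On '+', the current value becomes lo and we move to the simplest number in (value, hi): value + 1 if hi = +inf, otherwise the midpoint (value + hi)/2. On '-', the current value becomes hi and we move to value - 1 if lo = -inf, otherwise the midpoint (lo + value)/2.
Start at 0.
Step 1: sign = -, move left. Bounds: (-inf, 0). Value = -1
Step 2: sign = +, move right. Bounds: (-1, 0). Value = -1/2
Step 3: sign = -, move left. Bounds: (-1, -1/2). Value = -3/4
The surreal number with sign expansion -+- is -3/4.

-3/4


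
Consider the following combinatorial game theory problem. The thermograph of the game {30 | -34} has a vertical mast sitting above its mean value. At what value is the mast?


Game = {30 | -34}, a switch {a | b} with numbers a > b.
Its thermograph has left wall a - t and right wall b + t, which meet at t = (a - b)/2, where both equal (a + b)/2. So the mast (mean value) is at (a + b)/2.
Mean = (30 + (-34))/2 = -4/2 = -2

-2


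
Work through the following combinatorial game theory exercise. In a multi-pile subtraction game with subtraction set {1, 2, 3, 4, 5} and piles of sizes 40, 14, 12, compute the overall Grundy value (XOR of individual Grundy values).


Subtraction set: {1, 2, 3, 4, 5}
For this subtraction set, G(n) = n mod 6 (period = max + 1 = 6).
Pile 1 (size 40): G(40) = 40 mod 6 = 4
Pile 2 (size 14): G(14) = 14 mod 6 = 2
Pile 3 (size 12): G(12) = 12 mod 6 = 0
Total Grundy value = XOR of all: 4 XOR 2 XOR 0 = 6

6


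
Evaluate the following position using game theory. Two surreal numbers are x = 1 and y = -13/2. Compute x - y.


x = 1, y = -13/2
Converting to common denominator: 2
x = 2/2, y = -13/2
x - y = 1 - -13/2 = 15/2

15/2


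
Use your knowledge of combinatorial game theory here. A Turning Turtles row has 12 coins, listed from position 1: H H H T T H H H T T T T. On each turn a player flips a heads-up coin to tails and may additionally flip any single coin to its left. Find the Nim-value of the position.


Coins: H H H T T H H H T T T T
Key fact: a single head at position k behaves exactly like a Nim heap of size k (turning it to T and optionally flipping a coin at j < k corresponds to moving the heap from k to j, or to 0), and heads combine as a disjunctive sum (two heads at the same place would cancel, matching j XOR j = 0). So the Nim-value is the XOR of the 1-indexed positions of the heads.
Face-up positions (1-indexed): [1, 2, 3, 6, 7, 8]
XOR 0 with 1: 0 XOR 1 = 1
XOR 1 with 2: 1 XOR 2 = 3
XOR 3 with 3: 3 XOR 3 = 0
XOR 0 with 6: 0 XOR 6 = 6
XOR 6 with 7: 6 XOR 7 = 1
XOR 1 with 8: 1 XOR 8 = 9
Nim-value = 9

9


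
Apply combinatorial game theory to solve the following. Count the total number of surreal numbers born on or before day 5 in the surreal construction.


Day 0: {|} = 0 is born. Count = 1.
Day n: the number of surreal numbers born by day n is 2^(n+1) - 1.
By day 0: 2^1 - 1 = 1
By day 1: 2^2 - 1 = 3
By day 2: 2^3 - 1 = 7
By day 3: 2^4 - 1 = 15
By day 4: 2^5 - 1 = 31
By day 5: 2^6 - 1 = 63
By day 5: 63 surreal numbers.

63


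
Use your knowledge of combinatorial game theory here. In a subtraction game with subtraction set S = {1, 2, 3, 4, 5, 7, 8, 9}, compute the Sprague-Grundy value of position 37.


The subtraction set is S = {1, 2, 3, 4, 5, 7, 8, 9}.
G(k) = mex{ G(k - s) : s in S, s <= k }. We compute iteratively: G(0) = 0.
G(1) = mex({0}) = 1
G(2) = mex({0, 1}) = 2
G(3) = mex({0, 1, 2}) = 3
G(4) = mex({0, 1, 2, 3}) = 4
G(5) = mex({0, 1, 2, 3, 4}) = 5
G(6) = mex({1, 2, 3, 4, 5}) = 0
G(7) = mex({0, 2, 3, 4, 5}) = 1
G(8) = mex({0, 1, 3, 4, 5}) = 2
G(9) = mex({0, 1, 2, 4, 5}) = 3
G(10) = mex({0, 1, 2, 3, 5}) = 4
G(11) = mex({0, 1, 2, 3, 4}) = 5
G(12) = mex({1, 2, 3, 4, 5}) = 0
G(13) = mex({0, 2, 3, 4, 5}) = 1
G(14) = mex({0, 1, 3, 4, 5}) = 2
Observe that G(6)..G(14) = 0, 1, 2, 3, 4, 5, 0, 1, 2 repeats G(0)..G(8) = 0, 1, 2, 3, 4, 5, 0, 1, 2.
For k >= max(S) = 9, G(k) is determined by the previous 9 values G(k-9)..G(k-1); a window of 9 consecutive values has recurred shifted by 6, so by induction G(k + 6) = G(k) for all k >= 0: the sequence is periodic from the start with period 6.
One period: G(0..5) = 0, 1, 2, 3, 4, 5.
37 mod 6 = 1, so G(37) = G(1) = 1.

1


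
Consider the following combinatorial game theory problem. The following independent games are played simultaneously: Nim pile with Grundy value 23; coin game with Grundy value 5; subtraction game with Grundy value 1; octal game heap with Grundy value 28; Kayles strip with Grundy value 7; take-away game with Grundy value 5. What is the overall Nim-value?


By the Sprague-Grundy theorem, the Grundy value of a sum of games is the XOR of individual Grundy values.
Nim pile: Grundy value = 23. Running XOR: 0 XOR 23 = 23
coin game: Grundy value = 5. Running XOR: 23 XOR 5 = 18
subtraction game: Grundy value = 1. Running XOR: 18 XOR 1 = 19
octal game heap: Grundy value = 28. Running XOR: 19 XOR 28 = 15
Kayles strip: Grundy value = 7. Running XOR: 15 XOR 7 = 8
take-away game: Grundy value = 5. Running XOR: 8 XOR 5 = 13
The combined Grundy value is 13.

13


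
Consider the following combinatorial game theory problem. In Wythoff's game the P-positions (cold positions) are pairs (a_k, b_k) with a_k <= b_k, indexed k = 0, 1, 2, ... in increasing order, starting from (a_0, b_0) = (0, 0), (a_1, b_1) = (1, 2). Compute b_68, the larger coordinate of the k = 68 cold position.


By Wythoff's theorem, a_k = floor(k * phi) and b_k = floor(k * phi^2) = a_k + k, where phi = (1 + sqrt(5))/2 is the golden ratio.
phi = (1 + sqrt(5))/2 = 1.618034
phi^2 = phi + 1 = 2.618034
k = 68
k * phi^2 = 68 * 2.618034 = 178.026311
b_68 = floor(k * phi^2) = 178 (check: a_68 + k = 110 + 68 = 178)

178


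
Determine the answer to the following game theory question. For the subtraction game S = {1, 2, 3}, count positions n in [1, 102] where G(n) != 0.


Subtraction set S = {1, 2, 3}, so G(n) = n mod 4.
G(n) = 0 when n is a multiple of 4.
Multiples of 4 in [1, 102]: 25
N-positions (nonzero Grundy) = 102 - 25 = 77

77


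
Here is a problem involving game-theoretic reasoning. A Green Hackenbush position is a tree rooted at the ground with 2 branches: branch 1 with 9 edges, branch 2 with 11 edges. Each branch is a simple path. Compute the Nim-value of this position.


The tree has 2 branches from the ground vertex.
In Green Hackenbush, the Nim-value of a simple path of length k is k.
Branch 1: length 9, Nim-value = 9
Branch 2: length 11, Nim-value = 11
Total Nim-value = XOR of all branch values:
0 XOR 9 = 9
9 XOR 11 = 2
Nim-value of the tree = 2

2


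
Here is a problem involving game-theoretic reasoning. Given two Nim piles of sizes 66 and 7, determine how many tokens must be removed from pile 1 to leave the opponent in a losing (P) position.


Piles: 66 and 7
Current XOR: 66 XOR 7 = 69 (non-zero, so this is an N-position).
To make the XOR zero, we need to find a move that balances the piles.
For pile 1 (size 66): target = 66 XOR 69 = 7
We reduce pile 1 from 66 to 7.
Tokens removed: 66 - 7 = 59
Verification: 7 XOR 7 = 0

59


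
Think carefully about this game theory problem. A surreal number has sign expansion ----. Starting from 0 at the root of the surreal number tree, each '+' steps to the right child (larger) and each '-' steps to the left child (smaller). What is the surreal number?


Sign expansion: ----
Rule: track bounds (lo, hi), initially (-inf, +inf). On '+', the current value becomes lo and we move to the simplest number in (value, hi): value + 1 if hi = +inf, otherwise the midpoint (value + hi)/2. On '-', the current value becomes hi and we move to value - 1 if lo = -inf, otherwise the midpoint (lo + value)/2.
Start at 0.
Step 1: sign = -, move left. Bounds: (-inf, 0). Value = -1
Step 2: sign = -, move left. Bounds: (-inf, -1). Value = -2
Step 3: sign = -, move left. Bounds: (-inf, -2). Value = -3
Step 4: sign = -, move left. Bounds: (-inf, -3). Value = -4
The surreal number with sign expansion ---- is -4.

-4


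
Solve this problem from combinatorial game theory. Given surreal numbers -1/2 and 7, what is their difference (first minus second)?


x = -1/2, y = 7
Converting to common denominator: 2
x = -1/2, y = 14/2
x - y = -1/2 - 7 = -15/2

-15/2


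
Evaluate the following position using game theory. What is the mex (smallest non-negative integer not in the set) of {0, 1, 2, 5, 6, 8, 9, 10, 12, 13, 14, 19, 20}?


Set = {0, 1, 2, 5, 6, 8, 9, 10, 12, 13, 14, 19, 20}
0 is in the set.
1 is in the set.
2 is in the set.
3 is NOT in the set. This is the mex.
mex = 3

3


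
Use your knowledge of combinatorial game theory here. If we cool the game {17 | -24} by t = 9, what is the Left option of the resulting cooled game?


Original game: {17 | -24} (a switch {a | b} with a > b).
Cooling by t (for t below the temperature (a - b)/2 = 41/2) taxes each move by t: {a | b} cooled by t is {a - t | b + t}.
Cooling amount: t = 9
Cooled Left option: 17 - 9 = 8
Cooled Right option: -24 + 9 = -15
Cooled game: {8 | -15}
Left option = 8

8


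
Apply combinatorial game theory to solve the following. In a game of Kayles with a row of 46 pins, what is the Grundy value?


Kayles: a move removes 1 or 2 adjacent pins from a contiguous row.
Removing pins from a row of k leaves two independent rows (a, b) with a + b = k - 1 (one pin) or a + b = k - 2 (two pins); an end removal gives a = 0.
By Sprague-Grundy, G(k) = mex{ G(a) XOR G(b) } over all these splits. G(0) = 0.
G(1): splits (0,0):0^0=0 -> mex({0}) = 1
G(2): splits (0,1):0^1=1 (0,0):0^0=0 -> mex({0, 1}) = 2
G(3): splits (0,2):0^2=2 (1,1):1^1=0 (0,1):0^1=1 -> mex({0, 1, 2}) = 3
G(4): splits (0,3):0^3=3 (1,2):1^2=3 (0,2):0^2=2 (1,1):1^1=0 -> mex({0, 2, 3}) = 1
G(5): splits (0,4):0^1=1 (1,3):1^3=2 (2,2):2^2=0 (0,3):0^3=3 (1,2):1^2=3 -> mex({0, 1, 2, 3}) = 4
G(6) = mex({0, 1, 2, 4}) = 3
G(7) = mex({0, 1, 3, 4, 5}) = 2
G(8) = mex({0, 2, 3, 5, 6}) = 1
G(9) = mex({0, 1, 2, 3, 6, 7}) = 4
G(10) = mex({0, 1, 3, 4, 5, 7}) = 2
G(11) = mex({0, 1, 2, 3, 4, 5}) = 6
G(12) = mex({0, 1, 2, 3, 5, 6, 7}) = 4
G(13) = mex({0, 2, 3, 4, 6, 7}) = 1
G(14) = mex({0, 1, 4, 5, 6, 7}) = 2
G(15) = mex({0, 1, 2, 3, 4, 5, 6}) = 7
G(16) = mex({0, 2, 3, 5, 6, 7}) = 1
G(17) = mex({0, 1, 2, 3, 5, 6, 7}) = 4
G(18) = mex({0, 1, 2, 4, 5, 6}) = 3
G(19) = mex({0, 1, 3, 4, 5, 7}) = 2
G(20) = mex({0, 2, 3, 4, 5, 6, 7}) = 1
G(21) = mex({0, 1, 2, 3, 5, 6, 7}) = 4
G(22) = mex({0, 1, 2, 3, 4, 5, 7}) = 6
G(23) = mex({0, 1, 2, 3, 4, 5, 6}) = 7
G(24) = mex({0, 1, 2, 3, 5, 6, 7}) = 4
G(25) = mex({0, 2, 3, 4, 6, 7}) = 1
G(26) = mex({0, 1, 3, 4, 5, 6, 7}) = 2
G(27) = mex({0, 1, 2, 3, 4, 5, 6, 7}) = 8
G(28) = mex({0, 1, 2, 3, 4, 6, 7, 8}) = 5
G(29) = mex({0, 1, 2, 3, 5, 6, 7, 8, 9}) = 4
G(30) = mex({0, 1, 2, 3, 4, 5, 6, 9, 10}) = 7
G(31) = mex({0, 1, 3, 4, 5, 7, 10, 11}) = 2
G(32) = mex({0, 2, 3, 4, 5, 6, 7, 9, 11}) = 1
G(33) = mex({0, 1, 2, 3, 4, 5, 6, 7, 9, 12}) = 8
G(34) = mex({0, 1, 2, 3, 4, 5, 7, 8, 11, 12}) = 6
G(35) = mex({0, 1, 2, 3, 4, 5, 6, 8, 9, 10, 11}) = 7
G(36) = mex({0, 1, 2, 3, 5, 6, 7, 9, 10}) = 4
G(37) = mex({0, 2, 3, 4, 6, 7, 9, 10, 11, 12}) = 1
G(38) = mex({0, 1, 3, 4, 5, 6, 7, 9, 10, 11, 12}) = 2
G(39) = mex({0, 1, 2, 4, 5, 6, 7, 9, 10, 12, 14}) = 3
G(40) = mex({0, 2, 3, 4, 6, 7, 11, 12, 14}) = 1
G(41) = mex({0, 1, 2, 3, 5, 6, 7, 9, 10, 11, 12}) = 4
G(42) = mex({0, 1, 2, 3, 4, 5, 6, 9, 10}) = 7
G(43) = mex({0, 1, 3, 4, 5, 7, 9, 10, 12, 15}) = 2
G(44) = mex({0, 2, 3, 4, 5, 6, 7, 9, 10, 12, 15}) = 1
G(45) = mex({0, 1, 2, 3, 4, 5, 6, 7, 9, 10, 12, 14}) = 8
G(46) = mex({0, 1, 3, 4, 5, 7, 8, 11, 12, 14}) = 2
Therefore G(46) = 2.

2


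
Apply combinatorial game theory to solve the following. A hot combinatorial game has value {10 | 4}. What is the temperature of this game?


The game is {10 | 4}, a switch {a | b} with numbers a > b.
Cooling {a | b} by t gives {a - t | b + t}, which stops being hot when a - t = b + t, i.e. at t = (a - b)/2. So the temperature of a switch is (a - b)/2.
Temperature = (Left option - Right option) / 2
= (10 - (4)) / 2
= 6 / 2
= 3

3


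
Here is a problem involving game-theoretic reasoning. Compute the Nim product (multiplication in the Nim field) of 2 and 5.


Nim multiplication is bilinear over XOR: (u XOR v) * w = (u*w) XOR (v*w).
So we split each operand into its bit components and XOR the pairwise Nim products.
2 = 2 (as XOR of powers of 2).
5 = 1 + 4 (as XOR of powers of 2).
Using the standard Nim-product table on single bits:
  2*2 = 3,   2*4 = 8,   2*8 = 12,
  4*4 = 6,   4*8 = 11,  8*8 = 13,
and  1*x = x (identity), k*l = l*k (commutative).
Pairwise Nim products:
  2 * 1 = 2
  2 * 4 = 8
XOR them: 2 XOR 8 = 10.
Result: 2 * 5 = 10 (in Nim).

10


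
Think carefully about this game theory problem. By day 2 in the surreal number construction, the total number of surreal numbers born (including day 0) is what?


Day 0: {|} = 0 is born. Count = 1.
Day n: the number of surreal numbers born by day n is 2^(n+1) - 1.
By day 0: 2^1 - 1 = 1
By day 1: 2^2 - 1 = 3
By day 2: 2^3 - 1 = 7
By day 2: 7 surreal numbers.

7


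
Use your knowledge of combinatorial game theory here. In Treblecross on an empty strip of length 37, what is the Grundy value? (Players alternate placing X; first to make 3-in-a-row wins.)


Treblecross: place X on empty cells; 3-in-a-row wins.
Playing within two cells of an existing X lets the opponent win at once, so sensible play treats the cells i-2..i+2 around each X as dead. The player left with no safe cell loses, so this is a normal-play take-away game on strips of safe cells.
Placing X at cell i (0-indexed) of a strip of k safe cells leaves independent strips of sizes max(0, i-2) and max(0, k-i-3). Hence G(k) = mex{ G(max(0,i-2)) XOR G(max(0,k-i-3)) : 0 <= i < k }, with G(0) = 0.
G(1): splits (0,0):0^0=0 -> mex({0}) = 1
G(2): splits (0,0):0^0=0 -> mex({0}) = 1
G(3): splits (0,0):0^0=0 -> mex({0}) = 1
G(4): splits (0,1):0^1=1 (0,0):0^0=0 -> mex({0, 1}) = 2
G(5): splits (0,2):0^1=1 (0,1):0^1=1 (0,0):0^0=0 -> mex({0, 1}) = 2
G(6) = mex({1}) = 0
G(7) = mex({0, 1, 2}) = 3
G(8) = mex({0, 1, 2}) = 3
G(9) = mex({0, 2}) = 1
G(10) = mex({0, 2, 3}) = 1
G(11) = mex({0, 3}) = 1
G(12) = mex({1, 3}) = 0
G(13) = mex({0, 1, 2, 3}) = 4
G(14) = mex({0, 1, 2}) = 3
G(15) = mex({0, 1, 2}) = 3
G(16) = mex({0, 1, 2, 4}) = 3
G(17) = mex({0, 1, 3, 4}) = 2
G(18) = mex({0, 1, 3, 4}) = 2
G(19) = mex({0, 1, 3, 5}) = 2
G(20) = mex({0, 1, 2, 3, 5}) = 4
G(21) = mex({0, 1, 2, 3, 5}) = 4
G(22) = mex({1, 2, 6}) = 0
G(23) = mex({0, 1, 2, 3, 4, 6}) = 5
G(24) = mex({0, 1, 2, 3, 4}) = 5
G(25) = mex({0, 1, 3, 4, 7}) = 2
G(26) = mex({0, 1, 3, 4, 5, 7}) = 2
G(27) = mex({0, 1, 3, 5}) = 2
G(28) = mex({0, 1, 2, 5}) = 3
G(29) = mex({0, 1, 2, 4, 5, 6}) = 3
G(30) = mex({1, 2, 4, 6}) = 0
G(31) = mex({0, 1, 2, 3, 4, 6}) = 5
G(32) = mex({1, 2, 3, 4, 7}) = 0
G(33) = mex({0, 3, 7}) = 1
G(34) = mex({0, 2, 3, 5, 7}) = 1
G(35) = mex({0, 2, 3, 5, 6}) = 1
G(36) = mex({0, 1, 2, 5, 6}) = 3
G(37) = mex({0, 1, 2, 4, 5, 6}) = 3
Therefore G(37) = 3.

3


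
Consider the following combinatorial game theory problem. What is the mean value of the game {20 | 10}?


Game = {20 | 10}, a switch {a | b} with numbers a > b.
Its thermograph has left wall a - t and right wall b + t, which meet at t = (a - b)/2, where both equal (a + b)/2. So the mast (mean value) is at (a + b)/2.
Mean = (20 + (10))/2 = 30/2 = 15

15


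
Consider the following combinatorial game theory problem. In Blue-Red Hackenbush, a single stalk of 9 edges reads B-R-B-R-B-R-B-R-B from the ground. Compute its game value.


Edges (from ground): B-R-B-R-B-R-B-R-B
By Berlekamp's sign-expansion rule, a Blue-Red Hackenbush stalk has the value of the surreal number whose sign sequence is the edge sequence with B -> + and R -> -.
Sign sequence: +-+-+-+-+
Trace the sign expansion in the surreal number tree, starting from 0:
Edge 1: B (sign +) -> bounds (0, +inf), value = 1
Edge 2: R (sign -) -> bounds (0, 1), value = 1/2
Edge 3: B (sign +) -> bounds (1/2, 1), value = 3/4
Edge 4: R (sign -) -> bounds (1/2, 3/4), value = 5/8
Edge 5: B (sign +) -> bounds (5/8, 3/4), value = 11/16
Edge 6: R (sign -) -> bounds (5/8, 11/16), value = 21/32
Edge 7: B (sign +) -> bounds (21/32, 11/16), value = 43/64
Edge 8: R (sign -) -> bounds (21/32, 43/64), value = 85/128
Edge 9: B (sign +) -> bounds (85/128, 43/64), value = 171/256
Game value = 171/256

171/256


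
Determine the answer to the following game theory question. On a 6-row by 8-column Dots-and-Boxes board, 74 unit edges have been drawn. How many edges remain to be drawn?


Grid: 6 x 8 boxes, i.e. 7 rows and 9 columns of dots.
Horizontal edges: (rows + 1) * cols = 7 * 8 = 56
Vertical edges: rows * (cols + 1) = 6 * 9 = 54
Total edges: 56 + 54 = 110
Edges drawn: 74
Remaining: 110 - 74 = 36

36


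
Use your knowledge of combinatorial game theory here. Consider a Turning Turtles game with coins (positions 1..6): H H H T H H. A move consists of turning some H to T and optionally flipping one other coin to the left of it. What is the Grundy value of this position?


Coins: H H H T H H
Key fact: a single head at position k behaves exactly like a Nim heap of size k (turning it to T and optionally flipping a coin at j < k corresponds to moving the heap from k to j, or to 0), and heads combine as a disjunctive sum (two heads at the same place would cancel, matching j XOR j = 0). So the Nim-value is the XOR of the 1-indexed positions of the heads.
Face-up positions (1-indexed): [1, 2, 3, 5, 6]
XOR 0 with 1: 0 XOR 1 = 1
XOR 1 with 2: 1 XOR 2 = 3
XOR 3 with 3: 3 XOR 3 = 0
XOR 0 with 5: 0 XOR 5 = 5
XOR 5 with 6: 5 XOR 6 = 3
Nim-value = 3

3


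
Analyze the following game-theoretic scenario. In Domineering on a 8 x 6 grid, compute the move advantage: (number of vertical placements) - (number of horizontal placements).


Board is 8 x 6 (rows x cols).
Left (vertical) placements: (rows-1) * cols = 7 * 6 = 42
Right (horizontal) placements: rows * (cols-1) = 8 * 5 = 40
Advantage = Left - Right = 42 - 40 = 2

2


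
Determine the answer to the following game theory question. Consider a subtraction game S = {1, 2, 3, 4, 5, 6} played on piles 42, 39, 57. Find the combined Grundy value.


Subtraction set: {1, 2, 3, 4, 5, 6}
For this subtraction set, G(n) = n mod 7 (period = max + 1 = 7).
Pile 1 (size 42): G(42) = 42 mod 7 = 0
Pile 2 (size 39): G(39) = 39 mod 7 = 4
Pile 3 (size 57): G(57) = 57 mod 7 = 1
Total Grundy value = XOR of all: 0 XOR 4 XOR 1 = 5

5


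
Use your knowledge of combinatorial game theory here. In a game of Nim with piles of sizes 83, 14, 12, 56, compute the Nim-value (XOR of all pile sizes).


We need the XOR (exclusive or) of all pile sizes.
After XOR-ing pile 1 (size 83): 0 XOR 83 = 83
After XOR-ing pile 2 (size 14): 83 XOR 14 = 93
After XOR-ing pile 3 (size 12): 93 XOR 12 = 81
After XOR-ing pile 4 (size 56): 81 XOR 56 = 105
The Nim-value of this position is 105.

105
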